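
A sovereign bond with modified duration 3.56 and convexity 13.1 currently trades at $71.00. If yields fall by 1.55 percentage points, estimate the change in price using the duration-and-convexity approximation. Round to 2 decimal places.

+$4.03

Duration effect: -D_mod·Δy = -3.56 × (-0.0155) = +0.055180
Convexity effect: ½·C·(Δy)² = 0.5 × 13.1 × (-0.0155)² = +0.0015736375
ΔP/P ≈ +0.055180 + 0.0015736375 = +0.0567536375
ΔP ≈ 71.00 × (+0.0567536375) = +4.0295082625.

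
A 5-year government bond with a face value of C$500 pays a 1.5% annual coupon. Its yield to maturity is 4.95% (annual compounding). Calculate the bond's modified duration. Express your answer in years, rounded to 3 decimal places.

4.611 years

Periodic yield y = 0.0495. First find Macaulay duration:
  t   CF        PV=CF/(1+0.0495)^t    t·PV
  1         7.50         7.1463         7.1463
  2         7.50         6.8092        13.6184
  3         7.50         6.4880        19.4641
  4         7.50         6.1820        24.7281
  5       507.50       398.5876     1,992.9382
  Σ                    425.2132     2,057.8952
P = 425.2132; Macaulay duration = 2,057.8952 / 425.2132 = 4.83968 years.
Modified duration = D_Mac / (1 + y) = 4.83968 / 1.0495 = 4.61141 years.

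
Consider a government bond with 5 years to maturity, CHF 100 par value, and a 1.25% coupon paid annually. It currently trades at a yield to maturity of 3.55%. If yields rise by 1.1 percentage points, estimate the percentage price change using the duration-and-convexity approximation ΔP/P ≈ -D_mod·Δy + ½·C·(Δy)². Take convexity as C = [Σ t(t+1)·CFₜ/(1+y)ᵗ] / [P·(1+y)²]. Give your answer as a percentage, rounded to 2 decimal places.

With y = 0.0355:
  t   CF        PV=CF/(1+0.0355)^t    t·PV        t(t+1)·PV
  1         1.25         1.2071         1.2071           2.4143
  2         1.25         1.1658         2.3315           6.9946
  3         1.25         1.1258         3.3774          13.5096
  4         1.25         1.0872         4.3488          21.7440
  5       101.25        85.0442       425.2208       2,551.3249
  Σ                     89.6301       436.4857       2,595.9873
P = 89.6301; D_Mac = 4.86986 yrs; D_mod = 4.70290 yrs; C = 27.01150.
Duration effect: -4.70290 × (+0.011) = -0.051732
Convexity effect: 0.5 × 27.01150 × (0.011)² = +0.0016342
ΔP/P ≈ -0.051732 + 0.0016342 = -0.050098 = -5.0098%.

-5.01%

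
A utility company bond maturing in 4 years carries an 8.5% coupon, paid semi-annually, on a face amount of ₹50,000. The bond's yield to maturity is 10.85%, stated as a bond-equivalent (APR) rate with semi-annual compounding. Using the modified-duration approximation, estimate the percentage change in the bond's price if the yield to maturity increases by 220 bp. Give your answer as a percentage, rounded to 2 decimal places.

-7.20%

Periodic yield y = 0.05425. Modified duration first:
  t   CF        PV=CF/(1+0.05425)^t    t·PV
  1     2,125.00     2,015.6509     2,015.6509
  2     2,125.00     1,911.9288     3,823.8576
  3     2,125.00     1,813.5440     5,440.6321
  4     2,125.00     1,720.2220     6,880.8880
  5     2,125.00     1,631.7022     8,158.5108
  6     2,125.00     1,547.7374     9,286.4244
  7     2,125.00     1,468.0933    10,276.6533
  8    52,125.00    34,158.3741   273,266.9927
  Σ                 46,267.2527   319,149.6098
P = 46,267.2527; D_Mac = 6.89796 half-year periods = 3.44898 yrs; D_mod = 3.44898/(1+0.05425) = 3.27150 yrs.
ΔP/P ≈ -D_mod · Δy = -3.27150 × (+0.022) = -0.071973 = -7.1973%.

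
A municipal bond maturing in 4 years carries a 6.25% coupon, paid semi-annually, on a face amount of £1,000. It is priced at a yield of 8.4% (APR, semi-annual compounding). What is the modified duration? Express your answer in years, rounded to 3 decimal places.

3.438 years

Periodic yield y = 0.042. First find Macaulay duration:
  t   CF        PV=CF/(1+0.042)^t    t·PV
  1        31.25        29.9904        29.9904
  2        31.25        28.7816        57.5632
  3        31.25        27.6215        82.8644
  4        31.25        26.5081       106.0325
  5        31.25        25.4397       127.1983
  6        31.25        24.4143       146.4856
  7        31.25        23.4302       164.0114
  8     1,031.25       742.0313     5,936.2502
  Σ                    928.2170     6,650.3961
P = 928.2170; Macaulay duration = 6,650.3961 / 928.2170 = 7.16470 half-year periods = 3.58235 years.
Modified duration = D_Mac / (1 + y) = 3.58235 / 1.042 = 3.43796 years.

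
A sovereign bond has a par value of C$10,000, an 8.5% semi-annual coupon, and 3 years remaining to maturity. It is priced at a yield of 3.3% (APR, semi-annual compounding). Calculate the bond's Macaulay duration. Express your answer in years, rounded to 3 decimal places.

2.733 years

Periodic yield y = 0.0165. Discount each cash flow and weight by its period:
  t   CF        PV=CF/(1+0.0165)^t    t·PV
  1       425.00       418.1013       418.1013
  2       425.00       411.3146       822.6293
  3       425.00       404.6381     1,213.9143
  4       425.00       398.0700     1,592.2798
  5       425.00       391.6084     1,958.0421
  6    10,425.00     9,449.9991    56,699.9944
  Σ                 11,473.7315    62,704.9612
Price P = Σ PV = 11,473.7315.
Macaulay duration = Σ(t·PV) / P = 62,704.9612 / 11,473.7315 = 5.46509 half-year periods.
In years: 5.46509 / 2 = 2.73254 years.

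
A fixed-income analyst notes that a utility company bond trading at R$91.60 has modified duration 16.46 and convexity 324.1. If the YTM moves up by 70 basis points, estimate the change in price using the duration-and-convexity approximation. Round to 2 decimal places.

Duration effect: -D_mod·Δy = -16.46 × (+0.007) = -0.115220
Convexity effect: ½·C·(Δy)² = 0.5 × 324.1 × (0.007)² = +0.00794045
ΔP/P ≈ -0.115220 + 0.00794045 = -0.10727955
ΔP ≈ 91.60 × (-0.10727955) = -9.82680678.

-R$9.83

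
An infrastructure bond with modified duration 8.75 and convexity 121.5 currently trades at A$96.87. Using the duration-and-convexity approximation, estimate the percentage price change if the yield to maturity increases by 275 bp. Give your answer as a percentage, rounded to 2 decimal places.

Duration effect: -D_mod·Δy = -8.75 × (+0.0275) = -0.240625
Convexity effect: ½·C·(Δy)² = 0.5 × 121.5 × (0.0275)² = +0.0459421875
ΔP/P ≈ -0.240625 + 0.0459421875 = -0.1946828125
= -19.46828125%.

-19.47%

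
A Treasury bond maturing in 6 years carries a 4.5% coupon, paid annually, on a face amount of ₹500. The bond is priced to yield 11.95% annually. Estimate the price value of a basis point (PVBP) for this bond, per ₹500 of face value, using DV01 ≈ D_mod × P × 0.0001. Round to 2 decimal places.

Periodic yield y = 0.1195.
  t   CF        PV=CF/(1+0.1195)^t    t·PV
  1        22.50        20.0983        20.0983
  2        22.50        17.9529        35.9058
  3        22.50        16.0365        48.1096
  4        22.50        14.3247        57.2989
  5        22.50        12.7956        63.9782
  6       522.50       265.4249     1,592.5496
  Σ                    346.6330     1,817.9402
P = 346.6330; D_Mac = 5.24457 yrs; D_mod = 4.68474 yrs.
DV01 ≈ 4.68474 × 346.6330 × 0.0001 = 0.162389.

₹0.16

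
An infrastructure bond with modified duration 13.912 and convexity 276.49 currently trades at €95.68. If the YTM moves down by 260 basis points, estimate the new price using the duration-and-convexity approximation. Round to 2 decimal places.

Duration effect: -D_mod·Δy = -13.912 × (-0.026) = +0.361712
Convexity effect: ½·C·(Δy)² = 0.5 × 276.49 × (-0.026)² = +0.09345362
ΔP/P ≈ +0.361712 + 0.09345362 = +0.45516562
New price ≈ 95.68 × (1 + 0.45516562) = 139.2302465216.

€139.23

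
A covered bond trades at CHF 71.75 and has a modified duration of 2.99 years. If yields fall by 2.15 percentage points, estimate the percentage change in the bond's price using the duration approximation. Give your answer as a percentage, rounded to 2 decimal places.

Duration approximation: ΔP/P ≈ -D_mod · Δy = -2.99 × (-0.0215) = +0.064285.
As a percentage: +6.4285%.

+6.43%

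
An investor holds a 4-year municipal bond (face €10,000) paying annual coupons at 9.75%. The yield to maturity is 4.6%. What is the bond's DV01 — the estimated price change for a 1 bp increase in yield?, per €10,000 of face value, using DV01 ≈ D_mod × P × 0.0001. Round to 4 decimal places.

Periodic yield y = 0.046.
  t   CF        PV=CF/(1+0.046)^t    t·PV
  1       975.00       932.1224       932.1224
  2       975.00       891.1304     1,782.2607
  3       975.00       851.9411     2,555.8233
  4    10,975.00     9,168.0673    36,672.2690
  Σ                 11,843.2611    41,942.4754
P = 11,843.2611; D_Mac = 3.54146 yrs; D_mod = 3.38572 yrs.
DV01 ≈ 3.38572 × 11,843.2611 × 0.0001 = 4.009797.

€4.0098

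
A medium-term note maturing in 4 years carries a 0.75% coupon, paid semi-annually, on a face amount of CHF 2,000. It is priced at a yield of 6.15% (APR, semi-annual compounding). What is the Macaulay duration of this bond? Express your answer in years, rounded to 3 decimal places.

3.941 years

Periodic yield y = 0.03075. Discount each cash flow and weight by its period:
  t   CF        PV=CF/(1+0.03075)^t    t·PV
  1         7.50         7.2763         7.2763
  2         7.50         7.0592        14.1184
  3         7.50         6.8486        20.5458
  4         7.50         6.6443        26.5771
  5         7.50         6.4461        32.2303
  6         7.50         6.2538        37.5226
  7         7.50         6.0672        42.4704
  8     2,007.50     1,575.5377    12,604.3018
  Σ                  1,622.1331    12,785.0425
Price P = Σ PV = 1,622.1331.
Macaulay duration = Σ(t·PV) / P = 12,785.0425 / 1,622.1331 = 7.88162 half-year periods.
In years: 7.88162 / 2 = 3.94081 years.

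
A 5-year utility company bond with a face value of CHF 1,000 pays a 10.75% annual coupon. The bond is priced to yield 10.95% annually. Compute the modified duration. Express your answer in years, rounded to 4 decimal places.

Periodic yield y = 0.1095. First find Macaulay duration:
  t   CF        PV=CF/(1+0.1095)^t    t·PV
  1       107.50        96.8905        96.8905
  2       107.50        87.3281       174.6561
  3       107.50        78.7094       236.1282
  4       107.50        70.9413       283.7653
  5     1,107.50       658.7296     3,293.6482
  Σ                    992.5989     4,085.0882
P = 992.5989; Macaulay duration = 4,085.0882 / 992.5989 = 4.11555 years.
Modified duration = D_Mac / (1 + y) = 4.11555 / 1.1095 = 3.70937 years.

3.7094 years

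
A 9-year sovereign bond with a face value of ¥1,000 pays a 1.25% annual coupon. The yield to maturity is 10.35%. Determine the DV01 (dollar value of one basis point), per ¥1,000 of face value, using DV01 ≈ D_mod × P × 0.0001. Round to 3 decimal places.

¥0.364

Periodic yield y = 0.1035.
  t   CF        PV=CF/(1+0.1035)^t    t·PV
  1        12.50        11.3276        11.3276
  2        12.50        10.2652        20.5303
  3        12.50         9.3024        27.9071
  4        12.50         8.4299        33.7195
  5        12.50         7.6392        38.1960
  6        12.50         6.9227        41.5362
  7        12.50         6.2734        43.9139
  8        12.50         5.6850        45.4801
  9     1,012.50       417.2958     3,755.6620
  Σ                    483.1411     4,018.2727
P = 483.1411; D_Mac = 8.31698 yrs; D_mod = 7.53691 yrs.
DV01 ≈ 7.53691 × 483.1411 × 0.0001 = 0.364139.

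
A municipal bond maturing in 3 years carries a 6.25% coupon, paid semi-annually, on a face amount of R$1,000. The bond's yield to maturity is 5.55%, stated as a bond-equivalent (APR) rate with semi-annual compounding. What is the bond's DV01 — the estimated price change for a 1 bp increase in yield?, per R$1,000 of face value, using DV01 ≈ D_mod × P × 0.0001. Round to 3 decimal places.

R$0.276

Periodic yield y = 0.02775.
  t   CF        PV=CF/(1+0.02775)^t    t·PV
  1        31.25        30.4062        30.4062
  2        31.25        29.5852        59.1705
  3        31.25        28.7864        86.3592
  4        31.25        28.0092       112.0366
  5        31.25        27.2529       136.2645
  6     1,031.25       875.0625     5,250.3747
  Σ                  1,019.1024     5,674.6117
P = 1,019.1024; D_Mac = 5.56825 half-year periods = 2.78412 yrs; D_mod = 2.70895 yrs.
DV01 ≈ 2.70895 × 1,019.1024 × 0.0001 = 0.276070.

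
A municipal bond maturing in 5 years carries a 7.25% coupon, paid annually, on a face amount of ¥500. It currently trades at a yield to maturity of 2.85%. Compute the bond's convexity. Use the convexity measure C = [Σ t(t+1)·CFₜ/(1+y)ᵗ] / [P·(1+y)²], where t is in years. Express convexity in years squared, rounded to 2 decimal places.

24.06

With y = 0.0285:
  t   CF        PV=CF/(1+0.0285)^t    t·PV        t(t+1)·PV
  1        36.25        35.2455        35.2455          70.4910
  2        36.25        34.2688        68.5377         205.6130
  3        36.25        33.3192        99.9577         399.8309
  4        36.25        32.3960       129.5838         647.9192
  5       536.25       465.9570     2,329.7849      13,978.7095
  Σ                    601.1865     2,663.1097      15,302.5636
P = 601.1865.
Convexity = Σ t(t+1)·PV / [P·(1+y)²] = 15,302.5636 / (601.1865 × 1.057812) = 24.06281.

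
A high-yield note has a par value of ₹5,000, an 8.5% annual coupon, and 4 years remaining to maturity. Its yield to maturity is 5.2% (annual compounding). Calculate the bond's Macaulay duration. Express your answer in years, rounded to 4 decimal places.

3.5799 years

Periodic yield y = 0.052. Discount each cash flow and weight by its year:
  t   CF        PV=CF/(1+0.052)^t    t·PV
  1       425.00       403.9924       403.9924
  2       425.00       384.0232       768.0464
  3       425.00       365.0411     1,095.1232
  4     5,425.00     4,429.3172    17,717.2688
  Σ                  5,582.3738    19,984.4308
Price P = Σ PV = 5,582.3738.
Macaulay duration = Σ(t·PV) / P = 19,984.4308 / 5,582.3738 = 3.57992 years.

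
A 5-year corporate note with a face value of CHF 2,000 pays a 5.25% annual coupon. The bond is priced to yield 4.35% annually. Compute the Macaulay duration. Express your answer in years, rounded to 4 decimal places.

Periodic yield y = 0.0435. Discount each cash flow and weight by its year:
  t   CF        PV=CF/(1+0.0435)^t    t·PV
  1       105.00       100.6229       100.6229
  2       105.00        96.4283       192.8565
  3       105.00        92.4085       277.2255
  4       105.00        88.5563       354.2252
  5     2,105.00     1,701.3350     8,506.6749
  Σ                  2,079.3510     9,431.6051
Price P = Σ PV = 2,079.3510.
Macaulay duration = Σ(t·PV) / P = 9,431.6051 / 2,079.3510 = 4.53584 years.

4.5358 years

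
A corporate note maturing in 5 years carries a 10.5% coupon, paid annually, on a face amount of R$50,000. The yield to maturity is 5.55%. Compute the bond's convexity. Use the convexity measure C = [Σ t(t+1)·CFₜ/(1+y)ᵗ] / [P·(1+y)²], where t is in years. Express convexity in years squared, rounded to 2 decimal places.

With y = 0.0555:
  t   CF        PV=CF/(1+0.0555)^t    t·PV        t(t+1)·PV
  1     5,250.00     4,973.9460     4,973.9460       9,947.8920
  2     5,250.00     4,712.4074     9,424.8148      28,274.4443
  3     5,250.00     4,464.6209    13,393.8628      53,575.4511
  4     5,250.00     4,229.8635    16,919.4540      84,597.2700
  5    55,250.00    42,173.6407   210,868.2037   1,265,209.2222
  Σ                 60,554.4786   255,580.2813   1,441,604.2797
P = 60,554.4786.
Convexity = Σ t(t+1)·PV / [P·(1+y)²] = 1,441,604.2797 / (60,554.4786 × 1.114080) = 21.36896.

21.37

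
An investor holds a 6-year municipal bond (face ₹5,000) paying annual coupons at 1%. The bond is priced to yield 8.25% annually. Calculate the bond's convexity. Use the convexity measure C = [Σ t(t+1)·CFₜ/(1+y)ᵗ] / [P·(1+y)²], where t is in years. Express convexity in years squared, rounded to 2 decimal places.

With y = 0.0825:
  t   CF        PV=CF/(1+0.0825)^t    t·PV        t(t+1)·PV
  1        50.00        46.1894        46.1894          92.3788
  2        50.00        42.6692        85.3383         256.0150
  3        50.00        39.4172       118.2517         473.0070
  4        50.00        36.4132       145.6526         728.2632
  5        50.00        33.6380       168.1901       1,009.1407
  6     5,050.00     3,138.5131    18,831.0787     131,817.5509
  Σ                  3,336.8401    19,394.7009     134,376.3556
P = 3,336.8401.
Convexity = Σ t(t+1)·PV / [P·(1+y)²] = 134,376.3556 / (3,336.8401 × 1.171806) = 34.36621.

34.37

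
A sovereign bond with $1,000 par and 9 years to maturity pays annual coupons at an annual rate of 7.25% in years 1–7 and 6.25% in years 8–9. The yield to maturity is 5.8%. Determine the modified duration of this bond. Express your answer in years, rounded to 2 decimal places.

Periodic yield y = 0.058. First find Macaulay duration:
  t   CF        PV=CF/(1+0.058)^t    t·PV
  1        72.50        68.5255        68.5255
  2        72.50        64.7689       129.5378
  3        72.50        61.2183       183.6548
  4        72.50        57.8623       231.4490
  5        72.50        54.6902       273.4511
  6        72.50        51.6921       310.1525
  7        72.50        48.8583       342.0081
  8        62.50        39.8102       318.4818
  9     1,062.50       639.6729     5,757.0558
  Σ                  1,087.0987     7,614.3165
P = 1,087.0987; Macaulay duration = 7,614.3165 / 1,087.0987 = 7.00426 years.
Modified duration = D_Mac / (1 + y) = 7.00426 / 1.058 = 6.62028 years.

6.62 years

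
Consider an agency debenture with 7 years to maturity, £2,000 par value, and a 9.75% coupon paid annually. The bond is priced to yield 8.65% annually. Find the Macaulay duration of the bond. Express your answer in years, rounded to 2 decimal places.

Periodic yield y = 0.0865. Discount each cash flow and weight by its year:
  t   CF        PV=CF/(1+0.0865)^t    t·PV
  1       195.00       179.4754       179.4754
  2       195.00       165.1867       330.3735
  3       195.00       152.0356       456.1069
  4       195.00       139.9316       559.7263
  5       195.00       128.7911       643.9557
  6       195.00       118.5376       711.2258
  7     2,195.00     1,228.0793     8,596.5551
  Σ                  2,112.0374    11,477.4185
Price P = Σ PV = 2,112.0374.
Macaulay duration = Σ(t·PV) / P = 11,477.4185 / 2,112.0374 = 5.43429 years.

5.43 years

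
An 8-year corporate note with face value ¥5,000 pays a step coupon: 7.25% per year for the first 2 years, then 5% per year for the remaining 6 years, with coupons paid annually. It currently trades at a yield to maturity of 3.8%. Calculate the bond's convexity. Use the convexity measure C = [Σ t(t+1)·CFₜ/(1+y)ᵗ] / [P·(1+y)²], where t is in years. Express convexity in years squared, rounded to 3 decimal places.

52.118

With y = 0.038:
  t   CF        PV=CF/(1+0.038)^t    t·PV        t(t+1)·PV
  1       362.50       349.2293       349.2293         698.4586
  2       362.50       336.4444       672.8888       2,018.6664
  3       250.00       223.5362       670.6087       2,682.4349
  4       250.00       215.3528       861.4113       4,307.0567
  5       250.00       207.4690     1,037.3451       6,224.0704
  6       250.00       199.8738     1,199.2429       8,394.7000
  7       250.00       192.5567     1,347.8966      10,783.1727
  8     5,250.00     3,895.6549    31,165.2390     280,487.1513
  Σ                  5,620.1171    37,303.8617     315,595.7110
P = 5,620.1171.
Convexity = Σ t(t+1)·PV / [P·(1+y)²] = 315,595.7110 / (5,620.1171 × 1.077444) = 52.11839.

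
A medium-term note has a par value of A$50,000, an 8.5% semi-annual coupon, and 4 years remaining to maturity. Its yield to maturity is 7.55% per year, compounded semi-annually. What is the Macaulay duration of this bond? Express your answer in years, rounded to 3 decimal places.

3.483 years

Periodic yield y = 0.03775. Discount each cash flow and weight by its period:
  t   CF        PV=CF/(1+0.03775)^t    t·PV
  1     2,125.00     2,047.6993     2,047.6993
  2     2,125.00     1,973.2106     3,946.4213
  3     2,125.00     1,901.4316     5,704.2948
  4     2,125.00     1,832.2637     7,329.0546
  5     2,125.00     1,765.6118     8,828.0590
  6     2,125.00     1,701.3845    10,208.3072
  7     2,125.00     1,639.4937    11,476.4556
  8    52,125.00    38,752.8932   310,023.1457
  Σ                 51,613.9885   359,563.4376
Price P = Σ PV = 51,613.9885.
Macaulay duration = Σ(t·PV) / P = 359,563.4376 / 51,613.9885 = 6.96640 half-year periods.
In years: 6.96640 / 2 = 3.48320 years.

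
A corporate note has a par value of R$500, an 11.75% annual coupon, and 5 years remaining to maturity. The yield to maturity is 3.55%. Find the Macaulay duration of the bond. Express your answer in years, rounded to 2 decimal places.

Periodic yield y = 0.0355. Discount each cash flow and weight by its year:
  t   CF        PV=CF/(1+0.0355)^t    t·PV
  1        58.75        56.7359        56.7359
  2        58.75        54.7908       109.5816
  3        58.75        52.9124       158.7372
  4        58.75        51.0984       204.3937
  5       558.75       469.3178     2,346.5890
  Σ                    684.8553     2,876.0374
Price P = Σ PV = 684.8553.
Macaulay duration = Σ(t·PV) / P = 2,876.0374 / 684.8553 = 4.19948 years.

4.20 years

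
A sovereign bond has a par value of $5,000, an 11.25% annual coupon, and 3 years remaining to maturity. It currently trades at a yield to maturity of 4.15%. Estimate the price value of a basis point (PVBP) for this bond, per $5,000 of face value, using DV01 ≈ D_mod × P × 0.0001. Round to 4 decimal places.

$1.5697

Periodic yield y = 0.0415.
  t   CF        PV=CF/(1+0.0415)^t    t·PV
  1       562.50       540.0864       540.0864
  2       562.50       518.5659     1,037.1319
  3     5,562.50     4,923.7070    14,771.1210
  Σ                  5,982.3593    16,348.3393
P = 5,982.3593; D_Mac = 2.73276 yrs; D_mod = 2.62387 yrs.
DV01 ≈ 2.62387 × 5,982.3593 × 0.0001 = 1.569692.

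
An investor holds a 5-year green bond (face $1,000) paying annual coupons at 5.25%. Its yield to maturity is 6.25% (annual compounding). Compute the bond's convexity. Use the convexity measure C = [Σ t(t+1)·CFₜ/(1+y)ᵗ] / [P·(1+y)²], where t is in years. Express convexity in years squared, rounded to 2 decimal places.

23.15

With y = 0.0625:
  t   CF        PV=CF/(1+0.0625)^t    t·PV        t(t+1)·PV
  1        52.50        49.4118        49.4118          98.8235
  2        52.50        46.5052        93.0104         279.0311
  3        52.50        43.7696       131.3088         525.2351
  4        52.50        41.1949       164.7796         823.8982
  5     1,052.50       777.2799     3,886.3993      23,318.3956
  Σ                    958.1613     4,324.9098      25,045.3835
P = 958.1613.
Convexity = Σ t(t+1)·PV / [P·(1+y)²] = 25,045.3835 / (958.1613 × 1.128906) = 23.15427.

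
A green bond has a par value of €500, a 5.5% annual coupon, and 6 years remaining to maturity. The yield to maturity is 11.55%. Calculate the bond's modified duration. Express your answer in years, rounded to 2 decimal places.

4.61 years

Periodic yield y = 0.1155. First find Macaulay duration:
  t   CF        PV=CF/(1+0.1155)^t    t·PV
  1        27.50        24.6526        24.6526
  2        27.50        22.1001        44.2001
  3        27.50        19.8118        59.4354
  4        27.50        17.7605        71.0419
  5        27.50        15.9215        79.6077
  6       527.50       273.7821     1,642.6925
  Σ                    374.0286     1,921.6302
P = 374.0286; Macaulay duration = 1,921.6302 / 374.0286 = 5.13766 years.
Modified duration = D_Mac / (1 + y) = 5.13766 / 1.1155 = 4.60570 years.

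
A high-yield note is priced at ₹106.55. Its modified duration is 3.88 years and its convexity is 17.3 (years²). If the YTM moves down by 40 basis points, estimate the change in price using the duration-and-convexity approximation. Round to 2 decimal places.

Duration effect: -D_mod·Δy = -3.88 × (-0.004) = +0.015520
Convexity effect: ½·C·(Δy)² = 0.5 × 17.3 × (-0.004)² = +0.0001384
ΔP/P ≈ +0.015520 + 0.0001384 = +0.0156584
ΔP ≈ 106.55 × (+0.0156584) = +1.66840252.

+₹1.67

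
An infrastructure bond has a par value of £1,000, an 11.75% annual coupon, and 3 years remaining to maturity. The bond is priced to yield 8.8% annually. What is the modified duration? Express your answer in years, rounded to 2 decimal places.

2.49 years

Periodic yield y = 0.088. First find Macaulay duration:
  t   CF        PV=CF/(1+0.088)^t    t·PV
  1       117.50       107.9963       107.9963
  2       117.50        99.2613       198.5227
  3     1,117.50       867.6825     2,603.0475
  Σ                  1,074.9402     2,909.5665
P = 1,074.9402; Macaulay duration = 2,909.5665 / 1,074.9402 = 2.70672 years.
Modified duration = D_Mac / (1 + y) = 2.70672 / 1.088 = 2.48780 years.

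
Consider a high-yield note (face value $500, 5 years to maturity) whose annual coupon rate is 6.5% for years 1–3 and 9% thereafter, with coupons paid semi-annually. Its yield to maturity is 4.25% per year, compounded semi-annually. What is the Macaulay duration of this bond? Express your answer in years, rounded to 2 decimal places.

4.38 years

Periodic yield y = 0.02125. Discount each cash flow and weight by its period:
  t   CF        PV=CF/(1+0.02125)^t    t·PV
  1        16.25        15.9119        15.9119
  2        16.25        15.5808        31.1616
  3        16.25        15.2566        45.7697
  4        16.25        14.9391        59.7565
  5        16.25        14.6283        73.1414
  6        16.25        14.3239        85.9433
  7        22.50        19.4204       135.9428
  8        22.50        19.0163       152.1304
  9        22.50        18.6206       167.5855
  10      522.50       423.4144     4,234.1438
  Σ                    571.1122     5,001.4867
Price P = Σ PV = 571.1122.
Macaulay duration = Σ(t·PV) / P = 5,001.4867 / 571.1122 = 8.75745 half-year periods.
In years: 8.75745 / 2 = 4.37873 years.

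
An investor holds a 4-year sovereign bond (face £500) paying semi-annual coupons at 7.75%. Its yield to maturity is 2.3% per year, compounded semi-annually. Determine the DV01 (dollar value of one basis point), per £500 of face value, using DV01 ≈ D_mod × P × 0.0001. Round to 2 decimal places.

Periodic yield y = 0.0115.
  t   CF        PV=CF/(1+0.0115)^t    t·PV
  1       19.375        19.1547        19.1547
  2       19.375        18.9369        37.8739
  3       19.375        18.7216        56.1649
  4       19.375        18.5088        74.0352
  5       19.375        18.2984        91.4918
  6       19.375        18.0903       108.5420
  7       19.375        17.8847       125.1926
  8      519.375       473.9734     3,791.7870
  Σ                    603.5688     4,304.2421
P = 603.5688; D_Mac = 7.13132 half-year periods = 3.56566 yrs; D_mod = 3.52512 yrs.
DV01 ≈ 3.52512 × 603.5688 × 0.0001 = 0.212765.

£0.21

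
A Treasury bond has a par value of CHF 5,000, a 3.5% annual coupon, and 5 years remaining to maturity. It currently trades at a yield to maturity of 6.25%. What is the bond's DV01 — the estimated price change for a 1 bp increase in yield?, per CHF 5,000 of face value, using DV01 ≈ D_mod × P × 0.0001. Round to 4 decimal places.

CHF 1.9361

Periodic yield y = 0.0625.
  t   CF        PV=CF/(1+0.0625)^t    t·PV
  1       175.00       164.7059       164.7059
  2       175.00       155.0173       310.0346
  3       175.00       145.8986       437.6959
  4       175.00       137.3164       549.2655
  5     5,175.00     3,821.7798    19,108.8990
  Σ                  4,424.7180    20,570.6008
P = 4,424.7180; D_Mac = 4.64902 yrs; D_mod = 4.37555 yrs.
DV01 ≈ 4.37555 × 4,424.7180 × 0.0001 = 1.936057.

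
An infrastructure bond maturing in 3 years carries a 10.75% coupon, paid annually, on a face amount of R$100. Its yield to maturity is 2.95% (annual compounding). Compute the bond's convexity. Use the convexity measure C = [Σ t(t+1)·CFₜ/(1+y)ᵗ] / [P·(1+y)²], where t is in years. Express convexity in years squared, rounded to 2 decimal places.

10.04

With y = 0.0295:
  t   CF        PV=CF/(1+0.0295)^t    t·PV        t(t+1)·PV
  1        10.75        10.4420        10.4420          20.8839
  2        10.75        10.1428        20.2855          60.8565
  3       110.75       101.4997       304.4990       1,217.9962
  Σ                    122.0844       335.2265       1,299.7366
P = 122.0844.
Convexity = Σ t(t+1)·PV / [P·(1+y)²] = 1,299.7366 / (122.0844 × 1.059870) = 10.04483.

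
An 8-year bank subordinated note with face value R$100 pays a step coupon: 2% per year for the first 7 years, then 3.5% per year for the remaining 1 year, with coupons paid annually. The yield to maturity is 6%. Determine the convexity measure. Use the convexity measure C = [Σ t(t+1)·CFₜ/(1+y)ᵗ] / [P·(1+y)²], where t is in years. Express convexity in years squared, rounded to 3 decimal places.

With y = 0.06:
  t   CF        PV=CF/(1+0.06)^t    t·PV        t(t+1)·PV
  1         2.00         1.8868         1.8868           3.7736
  2         2.00         1.7800         3.5600          10.6800
  3         2.00         1.6792         5.0377          20.1509
  4         2.00         1.5842         6.3367          31.6837
  5         2.00         1.4945         7.4726          44.8355
  6         2.00         1.4099         8.4595          59.2167
  7         2.00         1.3301         9.3108          74.4864
  8       103.50        64.9372       519.4974       4,675.4770
  Σ                     76.1019       561.5616       4,920.3037
P = 76.1019.
Convexity = Σ t(t+1)·PV / [P·(1+y)²] = 4,920.3037 / (76.1019 × 1.123600) = 57.54193.

57.542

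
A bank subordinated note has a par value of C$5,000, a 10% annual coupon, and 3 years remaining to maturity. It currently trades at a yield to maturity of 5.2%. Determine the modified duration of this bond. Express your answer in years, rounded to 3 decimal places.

2.616 years

Periodic yield y = 0.052. First find Macaulay duration:
  t   CF        PV=CF/(1+0.052)^t    t·PV
  1       500.00       475.2852       475.2852
  2       500.00       451.7920       903.5840
  3     5,500.00     4,724.0607    14,172.1821
  Σ                  5,651.1379    15,551.0513
P = 5,651.1379; Macaulay duration = 15,551.0513 / 5,651.1379 = 2.75184 years.
Modified duration = D_Mac / (1 + y) = 2.75184 / 1.052 = 2.61582 years.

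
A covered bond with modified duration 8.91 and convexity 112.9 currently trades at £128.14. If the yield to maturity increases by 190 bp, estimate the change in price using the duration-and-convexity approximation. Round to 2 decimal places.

-£19.08

Duration effect: -D_mod·Δy = -8.91 × (+0.019) = -0.169290
Convexity effect: ½·C·(Δy)² = 0.5 × 112.9 × (0.019)² = +0.02037845
ΔP/P ≈ -0.169290 + 0.02037845 = -0.14891155
ΔP ≈ 128.14 × (-0.14891155) = -19.081526017.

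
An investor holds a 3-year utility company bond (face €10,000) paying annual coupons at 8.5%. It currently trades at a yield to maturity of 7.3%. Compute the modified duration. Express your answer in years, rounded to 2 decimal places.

2.59 years

Periodic yield y = 0.073. First find Macaulay duration:
  t   CF        PV=CF/(1+0.073)^t    t·PV
  1       850.00       792.1715       792.1715
  2       850.00       738.2772     1,476.5545
  3    10,850.00     8,782.7510    26,348.2531
  Σ                 10,313.1998    28,616.9791
P = 10,313.1998; Macaulay duration = 28,616.9791 / 10,313.1998 = 2.77479 years.
Modified duration = D_Mac / (1 + y) = 2.77479 / 1.073 = 2.58601 years.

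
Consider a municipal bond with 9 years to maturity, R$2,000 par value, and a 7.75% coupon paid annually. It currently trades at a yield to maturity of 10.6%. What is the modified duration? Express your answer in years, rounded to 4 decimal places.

Periodic yield y = 0.106. First find Macaulay duration:
  t   CF        PV=CF/(1+0.106)^t    t·PV
  1       155.00       140.1447       140.1447
  2       155.00       126.7131       253.4262
  3       155.00       114.5688       343.7064
  4       155.00       103.5884       414.3537
  5       155.00        93.6604       468.3021
  6       155.00        84.6839       508.1035
  7       155.00        76.5677       535.9742
  8       155.00        69.2294       553.8353
  9     2,155.00       870.2642     7,832.3780
  Σ                  1,679.4207    11,050.2240
P = 1,679.4207; Macaulay duration = 11,050.2240 / 1,679.4207 = 6.57978 years.
Modified duration = D_Mac / (1 + y) = 6.57978 / 1.106 = 5.94917 years.

5.9492 years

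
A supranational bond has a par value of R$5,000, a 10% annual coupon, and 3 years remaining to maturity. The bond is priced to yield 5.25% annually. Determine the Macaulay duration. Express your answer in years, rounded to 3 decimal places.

Periodic yield y = 0.0525. Discount each cash flow and weight by its year:
  t   CF        PV=CF/(1+0.0525)^t    t·PV
  1       500.00       475.0594       475.0594
  2       500.00       451.3628       902.7257
  3     5,500.00     4,717.3313    14,151.9938
  Σ                  5,643.7535    15,529.7789
Price P = Σ PV = 5,643.7535.
Macaulay duration = Σ(t·PV) / P = 15,529.7789 / 5,643.7535 = 2.75168 years.

2.752 years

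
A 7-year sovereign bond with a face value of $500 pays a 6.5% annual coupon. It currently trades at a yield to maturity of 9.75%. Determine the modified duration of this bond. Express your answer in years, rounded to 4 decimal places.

5.2126 years

Periodic yield y = 0.0975. First find Macaulay duration:
  t   CF        PV=CF/(1+0.0975)^t    t·PV
  1        32.50        29.6128        29.6128
  2        32.50        26.9820        53.9640
  3        32.50        24.5850        73.7549
  4        32.50        22.4009        89.6036
  5        32.50        20.4108       102.0542
  6        32.50        18.5976       111.5854
  7       532.50       277.6438     1,943.5063
  Σ                    420.2328     2,404.0811
P = 420.2328; Macaulay duration = 2,404.0811 / 420.2328 = 5.72083 years.
Modified duration = D_Mac / (1 + y) = 5.72083 / 1.0975 = 5.21260 years.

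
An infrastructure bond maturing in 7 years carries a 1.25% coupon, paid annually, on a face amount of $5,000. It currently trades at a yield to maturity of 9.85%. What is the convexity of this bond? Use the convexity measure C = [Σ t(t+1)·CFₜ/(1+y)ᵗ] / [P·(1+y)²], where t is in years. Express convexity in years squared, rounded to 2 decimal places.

43.32

With y = 0.0985:
  t   CF        PV=CF/(1+0.0985)^t    t·PV        t(t+1)·PV
  1        62.50        56.8958        56.8958         113.7915
  2        62.50        51.7941       103.5881         310.7643
  3        62.50        47.1498       141.4494         565.7976
  4        62.50        42.9220       171.6879         858.4396
  5        62.50        39.0733       195.3663       1,172.1980
  6        62.50        35.5697       213.4179       1,493.9255
  7     5,062.50     2,622.7966    18,359.5760     146,876.6081
  Σ                  2,896.2011    19,241.9815     151,391.5246
P = 2,896.2011.
Convexity = Σ t(t+1)·PV / [P·(1+y)²] = 151,391.5246 / (2,896.2011 × 1.206702) = 43.31843.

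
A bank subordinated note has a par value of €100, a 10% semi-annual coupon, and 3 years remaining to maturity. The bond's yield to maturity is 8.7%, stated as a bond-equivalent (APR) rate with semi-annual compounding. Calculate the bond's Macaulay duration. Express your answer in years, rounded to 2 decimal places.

Periodic yield y = 0.0435. Discount each cash flow and weight by its period:
  t   CF        PV=CF/(1+0.0435)^t    t·PV
  1         5.00         4.7916         4.7916
  2         5.00         4.5918         9.1836
  3         5.00         4.4004        13.2012
  4         5.00         4.2170        16.8679
  5         5.00         4.0412        20.2059
  6       105.00        81.3270       487.9618
  Σ                    103.3689       552.2120
Price P = Σ PV = 103.3689.
Macaulay duration = Σ(t·PV) / P = 552.2120 / 103.3689 = 5.34215 half-year periods.
In years: 5.34215 / 2 = 2.67107 years.

2.67 years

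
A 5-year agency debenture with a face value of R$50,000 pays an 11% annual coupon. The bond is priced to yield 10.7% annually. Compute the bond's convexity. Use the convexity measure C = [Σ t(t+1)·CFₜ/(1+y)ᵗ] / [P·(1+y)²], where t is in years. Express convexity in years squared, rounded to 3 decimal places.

18.728

With y = 0.107:
  t   CF        PV=CF/(1+0.107)^t    t·PV        t(t+1)·PV
  1     5,500.00     4,968.3830     4,968.3830       9,936.7660
  2     5,500.00     4,488.1509     8,976.3017      26,928.9052
  3     5,500.00     4,054.3368    12,163.0105      48,652.0420
  4     5,500.00     3,662.4542    14,649.8169      73,249.0846
  5    55,500.00    33,385.2689   166,926.3446   1,001,558.0673
  Σ                 50,558.5939   207,683.8567   1,160,324.8652
P = 50,558.5939.
Convexity = Σ t(t+1)·PV / [P·(1+y)²] = 1,160,324.8652 / (50,558.5939 × 1.225449) = 18.72791.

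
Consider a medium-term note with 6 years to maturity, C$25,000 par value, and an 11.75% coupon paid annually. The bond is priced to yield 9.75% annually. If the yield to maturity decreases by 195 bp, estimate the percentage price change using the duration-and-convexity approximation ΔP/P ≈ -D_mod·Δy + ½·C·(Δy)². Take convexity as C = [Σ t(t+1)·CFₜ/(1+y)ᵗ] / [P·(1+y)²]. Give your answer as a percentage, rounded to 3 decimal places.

With y = 0.0975:
  t   CF        PV=CF/(1+0.0975)^t    t·PV        t(t+1)·PV
  1     2,937.50     2,676.5376     2,676.5376       5,353.0752
  2     2,937.50     2,438.7586     4,877.5172      14,632.5517
  3     2,937.50     2,222.1035     6,666.3106      26,665.2423
  4     2,937.50     2,024.6957     8,098.7828      40,493.9139
  5     2,937.50     1,844.8252     9,224.1262      55,344.7571
  6    27,937.50    15,986.7568    95,920.5405     671,443.7836
  Σ                 27,193.6774   127,463.8149     813,933.3238
P = 27,193.6774; D_Mac = 4.68726 yrs; D_mod = 4.27085 yrs; C = 24.84917.
Duration effect: -4.27085 × (-0.0195) = +0.083282
Convexity effect: 0.5 × 24.84917 × (-0.0195)² = +0.0047244
ΔP/P ≈ +0.083282 + 0.0047244 = +0.088006 = +8.8006%.

+8.801%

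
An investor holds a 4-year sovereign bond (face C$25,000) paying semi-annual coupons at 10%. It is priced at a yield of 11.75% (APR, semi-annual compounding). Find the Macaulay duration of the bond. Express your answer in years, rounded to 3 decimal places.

Periodic yield y = 0.05875. Discount each cash flow and weight by its period:
  t   CF        PV=CF/(1+0.05875)^t    t·PV
  1     1,250.00     1,180.6375     1,180.6375
  2     1,250.00     1,115.1240     2,230.2480
  3     1,250.00     1,053.2458     3,159.7375
  4     1,250.00       994.8012     3,979.2050
  5     1,250.00       939.5998     4,697.9988
  6     1,250.00       887.4614     5,324.7684
  7     1,250.00       838.2162     5,867.5134
  8    26,250.00    16,625.7759   133,006.2068
  Σ                 23,634.8618   159,446.3154
Price P = Σ PV = 23,634.8618.
Macaulay duration = Σ(t·PV) / P = 159,446.3154 / 23,634.8618 = 6.74623 half-year periods.
In years: 6.74623 / 2 = 3.37312 years.

3.373 years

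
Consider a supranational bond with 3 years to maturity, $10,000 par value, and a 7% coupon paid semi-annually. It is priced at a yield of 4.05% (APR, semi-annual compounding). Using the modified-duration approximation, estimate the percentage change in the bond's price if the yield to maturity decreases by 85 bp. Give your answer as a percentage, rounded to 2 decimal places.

Periodic yield y = 0.02025. Modified duration first:
  t   CF        PV=CF/(1+0.02025)^t    t·PV
  1       350.00       343.0532       343.0532
  2       350.00       336.2442       672.4885
  3       350.00       329.5704       988.7113
  4       350.00       323.0291     1,292.1163
  5       350.00       316.6176     1,583.0879
  6    10,350.00     9,176.9999    55,061.9997
  Σ                 10,825.5144    59,941.4568
P = 10,825.5144; D_Mac = 5.53705 half-year periods = 2.76853 yrs; D_mod = 2.76853/(1+0.02025) = 2.71358 yrs.
ΔP/P ≈ -D_mod · Δy = -2.71358 × (-0.0085) = +0.023065 = +2.3065%.

+2.31%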